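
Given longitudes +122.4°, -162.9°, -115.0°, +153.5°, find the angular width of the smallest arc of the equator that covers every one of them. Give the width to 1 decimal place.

122.6°

Sort the longitudes: -162.9°, -115.0°, +122.4°, +153.5°.
Eastward gaps between consecutive values (wrapping around): 47.9°, 237.4°, 31.1°, 43.6°.
Largest gap = 237.4° ⇒ minimal covering band is its complement: 360° − 237.4° = 122.6°.
Band runs from +122.4° eastward to -115.0°, crossing the antimeridian.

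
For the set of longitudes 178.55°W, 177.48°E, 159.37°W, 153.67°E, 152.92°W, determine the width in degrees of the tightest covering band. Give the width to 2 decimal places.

Sort the longitudes: -178.55°, -159.37°, -152.92°, +153.67°, +177.48°.
Eastward gaps between consecutive values (wrapping around): 19.18°, 6.45°, 306.59°, 23.81°, 3.97°.
Largest gap = 306.59° ⇒ minimal covering band is its complement: 360° − 306.59° = 53.41°.
Band runs from +153.67° eastward to -152.92°, crossing the antimeridian.

53.41°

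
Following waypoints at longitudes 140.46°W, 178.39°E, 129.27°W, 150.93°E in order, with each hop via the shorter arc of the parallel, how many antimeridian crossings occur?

3

Leg 1: -140.46° → +178.39°, shortest Δλ = -41.15° (west) — crosses 180°.
Leg 2: +178.39° → -129.27°, shortest Δλ = 52.34° (east) — crosses 180°.
Leg 3: -129.27° → +150.93°, shortest Δλ = -79.8° (west) — crosses 180°.
Total crossings: 3.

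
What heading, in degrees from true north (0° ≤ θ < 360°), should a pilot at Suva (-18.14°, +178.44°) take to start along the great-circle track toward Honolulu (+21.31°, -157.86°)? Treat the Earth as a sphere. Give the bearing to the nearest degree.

32°

Δλ = -157.86 − 178.44 = -336.30°; wrapped into (−180°, 180°]: 23.70°.
θ = atan2( sin Δλ · cos φ₂ , cos φ₁ · sin φ₂ − sin φ₁ · cos φ₂ · cos Δλ )
  = atan2(0.37447, 0.61094) = 31.505° → normalised to [0°, 360°): 31.505°.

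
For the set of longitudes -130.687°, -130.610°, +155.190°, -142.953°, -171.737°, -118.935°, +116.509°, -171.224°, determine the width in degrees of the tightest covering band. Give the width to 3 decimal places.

124.556°

Sort the longitudes: -171.737°, -171.224°, -142.953°, -130.687°, -130.610°, -118.935°, +116.509°, +155.190°.
Eastward gaps between consecutive values (wrapping around): 0.513°, 28.271°, 12.266°, 0.077°, 11.675°, 235.444°, 38.681°, 33.073°.
Largest gap = 235.444° ⇒ minimal covering band is its complement: 360° − 235.444° = 124.556°.
Band runs from +116.509° eastward to -118.935°, crossing the antimeridian.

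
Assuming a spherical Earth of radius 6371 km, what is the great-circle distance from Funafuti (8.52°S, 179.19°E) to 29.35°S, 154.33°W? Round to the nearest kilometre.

3604 km

Δλ = -154.33 − 179.19 = -333.52°; wrapped into (−180°, 180°]: 26.48°.
Δφ = -29.35 − -8.52 = -20.83°.
a = sin²(Δφ/2) + cos φ₁ · cos φ₂ · sin²(Δλ/2) = 0.077898.
c = 2·atan2(√a, √(1−a)) = 0.56572 rad → d = 6371·c ≈ 3604.18 km.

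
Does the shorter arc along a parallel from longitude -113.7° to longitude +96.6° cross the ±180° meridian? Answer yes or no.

Yes

Naïve |96.6 − -113.7| = 210.3° > 180°, so the shorter arc goes the other way round — across 180°.
Signed shortest Δλ = ((96.6 − -113.7 + 180) mod 360) − 180 = -149.7°.
Going west by 149.7° from -113.7° passes through 180° before reaching +96.6°.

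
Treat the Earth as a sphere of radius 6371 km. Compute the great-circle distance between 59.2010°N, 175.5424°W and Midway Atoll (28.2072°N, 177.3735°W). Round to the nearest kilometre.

3449 km

Δλ = -177.3735 − -175.5424 = -1.8311°.
Δφ = 28.2072 − 59.2010 = -30.9938°.
a = sin²(Δφ/2) + cos φ₁ · cos φ₂ · sin²(Δλ/2) = 0.071504.
c = 2·atan2(√a, √(1−a)) = 0.54139 rad → d = 6371·c ≈ 3449.20 km.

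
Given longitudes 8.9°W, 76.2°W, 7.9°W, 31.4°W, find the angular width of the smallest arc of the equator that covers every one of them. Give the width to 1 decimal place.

Sort the longitudes: -76.2°, -31.4°, -8.9°, -7.9°.
Eastward gaps between consecutive values (wrapping around): 44.8°, 22.5°, 1.0°, 291.7°.
Largest gap = 291.7° ⇒ minimal covering band is its complement: 360° − 291.7° = 68.3°.
Band runs from -76.2° eastward to -7.9°.

68.3°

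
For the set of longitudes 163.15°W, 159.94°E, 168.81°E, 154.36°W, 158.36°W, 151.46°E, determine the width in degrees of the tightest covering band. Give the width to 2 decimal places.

Sort the longitudes: -163.15°, -158.36°, -154.36°, +151.46°, +159.94°, +168.81°.
Eastward gaps between consecutive values (wrapping around): 4.79°, 4.00°, 305.82°, 8.48°, 8.87°, 28.04°.
Largest gap = 305.82° ⇒ minimal covering band is its complement: 360° − 305.82° = 54.18°.
Band runs from +151.46° eastward to -154.36°, crossing the antimeridian.

54.18°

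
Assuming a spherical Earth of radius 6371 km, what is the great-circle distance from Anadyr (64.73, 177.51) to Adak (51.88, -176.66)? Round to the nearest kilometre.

1467 km

Δλ = -176.66 − 177.51 = -354.17°; wrapped into (−180°, 180°]: 5.83°.
Δφ = 51.88 − 64.73 = -12.85°.
a = sin²(Δφ/2) + cos φ₁ · cos φ₂ · sin²(Δλ/2) = 0.013204.
c = 2·atan2(√a, √(1−a)) = 0.23032 rad → d = 6371·c ≈ 1467.39 km.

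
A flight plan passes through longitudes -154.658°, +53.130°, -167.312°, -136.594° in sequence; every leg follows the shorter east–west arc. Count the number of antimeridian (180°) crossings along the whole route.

2

Leg 1: -154.658° → +53.130°, shortest Δλ = -152.212° (west) — crosses 180°.
Leg 2: +53.130° → -167.312°, shortest Δλ = 139.558° (east) — crosses 180°.
Leg 3: -167.312° → -136.594°, shortest Δλ = 30.718° (east) — does not cross 180°.
Total crossings: 2.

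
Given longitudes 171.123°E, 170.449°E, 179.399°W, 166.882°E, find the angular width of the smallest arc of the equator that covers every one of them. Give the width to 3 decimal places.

13.719°

Sort the longitudes: -179.399°, +166.882°, +170.449°, +171.123°.
Eastward gaps between consecutive values (wrapping around): 346.281°, 3.567°, 0.674°, 9.478°.
Largest gap = 346.281° ⇒ minimal covering band is its complement: 360° − 346.281° = 13.719°.
Band runs from +166.882° eastward to -179.399°, crossing the antimeridian.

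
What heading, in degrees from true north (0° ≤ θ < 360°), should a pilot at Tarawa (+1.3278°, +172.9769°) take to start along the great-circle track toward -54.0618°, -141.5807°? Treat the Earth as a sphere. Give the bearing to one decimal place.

152.9°

Δλ = -141.5807 − 172.9769 = -314.5576°; wrapped into (−180°, 180°]: 45.4424°.
θ = atan2( sin Δλ · cos φ₂ , cos φ₁ · sin φ₂ − sin φ₁ · cos φ₂ · cos Δλ )
  = atan2(0.41820, -0.81898) = 152.949° → normalised to [0°, 360°): 152.949°.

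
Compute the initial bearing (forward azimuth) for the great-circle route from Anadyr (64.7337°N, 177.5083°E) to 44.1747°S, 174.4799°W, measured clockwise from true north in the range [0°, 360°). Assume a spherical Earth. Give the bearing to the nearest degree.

174°

Δλ = -174.4799 − 177.5083 = -351.9882°; wrapped into (−180°, 180°]: 8.0118°.
θ = atan2( sin Δλ · cos φ₂ , cos φ₁ · sin φ₂ − sin φ₁ · cos φ₂ · cos Δλ )
  = atan2(0.09996, -0.93971) = 173.928° → normalised to [0°, 360°): 173.928°.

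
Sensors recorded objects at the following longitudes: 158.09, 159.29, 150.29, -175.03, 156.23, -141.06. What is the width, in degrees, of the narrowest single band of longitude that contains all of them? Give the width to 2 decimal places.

Sort the longitudes: -175.03°, -141.06°, +150.29°, +156.23°, +158.09°, +159.29°.
Eastward gaps between consecutive values (wrapping around): 33.97°, 291.35°, 5.94°, 1.86°, 1.20°, 25.68°.
Largest gap = 291.35° ⇒ minimal covering band is its complement: 360° − 291.35° = 68.65°.
Band runs from +150.29° eastward to -141.06°, crossing the antimeridian.

68.65°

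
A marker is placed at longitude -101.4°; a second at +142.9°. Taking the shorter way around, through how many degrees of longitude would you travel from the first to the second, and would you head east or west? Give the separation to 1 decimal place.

Raw difference: 142.9 − -101.4 = 244.3°.
Normalise into (−180°, 180°]: 244.3° − 360° = -115.7°.
Negative ⇒ the second point lies to the west; separation 115.7°.

115.7° west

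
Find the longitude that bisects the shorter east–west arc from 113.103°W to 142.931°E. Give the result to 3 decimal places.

165.086°W

Signed shortest Δλ from -113.103° to +142.931° is -103.966°.
Midpoint longitude = -113.103° + (-103.966°)/2 = -113.103° − 51.983° = -165.086°.
(The naïve average (-113.103 + +142.931)/2 = 14.914° is on the wrong side of the globe.)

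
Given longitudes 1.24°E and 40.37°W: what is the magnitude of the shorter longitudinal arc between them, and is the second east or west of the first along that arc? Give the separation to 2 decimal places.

41.61° west

Raw difference: -40.37 − 1.24 = -41.61°.
Normalise into (−180°, 180°]: -41.61° stays -41.61°.
Negative ⇒ the second point lies to the west; separation 41.61°.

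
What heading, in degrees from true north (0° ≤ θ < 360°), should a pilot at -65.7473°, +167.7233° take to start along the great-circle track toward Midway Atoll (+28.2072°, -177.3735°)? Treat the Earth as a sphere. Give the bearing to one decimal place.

13.1°

Δλ = -177.3735 − 167.7233 = -345.0968°; wrapped into (−180°, 180°]: 14.9032°.
θ = atan2( sin Δλ · cos φ₂ , cos φ₁ · sin φ₂ − sin φ₁ · cos φ₂ · cos Δλ )
  = atan2(0.22664, 0.97059) = 13.144° → normalised to [0°, 360°): 13.144°.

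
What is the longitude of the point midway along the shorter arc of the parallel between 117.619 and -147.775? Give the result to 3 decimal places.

Signed shortest Δλ from +117.619° to -147.775° is +94.606°.
Midpoint longitude = +117.619° + (+94.606°)/2 = +117.619° + 47.303° = +164.922°.
(The naïve average (+117.619 + -147.775)/2 = -15.078° is on the wrong side of the globe.)

+164.922°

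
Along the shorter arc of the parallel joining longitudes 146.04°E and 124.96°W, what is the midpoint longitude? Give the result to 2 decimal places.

Signed shortest Δλ from +146.04° to -124.96° is +89.00°.
Midpoint longitude = +146.04° + (+89.00°)/2 = +146.04° + 44.50° = +190.54°.
Normalise into (−180°, 180°]: -169.46°.
(The naïve average (+146.04 + -124.96)/2 = 10.54° is on the wrong side of the globe.)

169.46°W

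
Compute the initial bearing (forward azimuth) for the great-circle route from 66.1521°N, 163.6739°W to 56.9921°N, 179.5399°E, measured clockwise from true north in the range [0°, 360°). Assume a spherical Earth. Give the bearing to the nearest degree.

229°

Δλ = 179.5399 − -163.6739 = 343.2138°; wrapped into (−180°, 180°]: -16.7862°.
θ = atan2( sin Δλ · cos φ₂ , cos φ₁ · sin φ₂ − sin φ₁ · cos φ₂ · cos Δλ )
  = atan2(-0.15733, -0.13796) = -131.248° → normalised to [0°, 360°): 228.752°.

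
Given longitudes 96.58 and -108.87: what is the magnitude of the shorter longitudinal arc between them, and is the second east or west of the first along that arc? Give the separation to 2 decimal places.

Raw difference: -108.87 − 96.58 = -205.45°.
Normalise into (−180°, 180°]: -205.45° + 360° = 154.55°.
Positive ⇒ the second point lies to the east; separation 154.55°.

154.55° east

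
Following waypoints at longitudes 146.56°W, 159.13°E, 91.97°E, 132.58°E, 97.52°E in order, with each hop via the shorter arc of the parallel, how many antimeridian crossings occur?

1

Leg 1: -146.56° → +159.13°, shortest Δλ = -54.31° (west) — crosses 180°.
Leg 2: +159.13° → +91.97°, shortest Δλ = -67.16° (west) — does not cross 180°.
Leg 3: +91.97° → +132.58°, shortest Δλ = 40.61° (east) — does not cross 180°.
Leg 4: +132.58° → +97.52°, shortest Δλ = -35.06° (west) — does not cross 180°.
Total crossings: 1.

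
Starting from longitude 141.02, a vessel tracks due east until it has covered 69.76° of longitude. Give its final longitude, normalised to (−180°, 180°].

-149.22°

Start at +141.02°; shift +69.76° → +210.78°.
+210.78° lies outside (−180°, 180°]; subtract 360° → -149.22°.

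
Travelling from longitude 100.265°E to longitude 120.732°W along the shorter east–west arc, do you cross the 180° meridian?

Naïve |-120.732 − 100.265| = 220.997° > 180°, so the shorter arc goes the other way round — across 180°.
Signed shortest Δλ = ((-120.732 − 100.265 + 180) mod 360) − 180 = 139.003°.
Going east by 139.003° from +100.265° passes through 180° before reaching -120.732°.

Yes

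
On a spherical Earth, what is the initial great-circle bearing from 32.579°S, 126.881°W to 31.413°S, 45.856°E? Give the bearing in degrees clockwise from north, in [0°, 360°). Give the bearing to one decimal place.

173.1°

Δλ = 45.856 − -126.881 = 172.737°.
θ = atan2( sin Δλ · cos φ₂ , cos φ₁ · sin φ₂ − sin φ₁ · cos φ₂ · cos Δλ )
  = atan2(0.10789, -0.89505) = 173.126° → normalised to [0°, 360°): 173.126°.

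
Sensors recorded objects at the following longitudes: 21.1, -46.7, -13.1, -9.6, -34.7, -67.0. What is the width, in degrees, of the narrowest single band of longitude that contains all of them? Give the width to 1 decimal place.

Sort the longitudes: -67.0°, -46.7°, -34.7°, -13.1°, -9.6°, +21.1°.
Eastward gaps between consecutive values (wrapping around): 20.3°, 12.0°, 21.6°, 3.5°, 30.7°, 271.9°.
Largest gap = 271.9° ⇒ minimal covering band is its complement: 360° − 271.9° = 88.1°.
Band runs from -67.0° eastward to +21.1°.

88.1°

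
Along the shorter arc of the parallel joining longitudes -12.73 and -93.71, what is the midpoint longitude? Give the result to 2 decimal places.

Signed shortest Δλ from -12.73° to -93.71° is -80.98°.
Midpoint longitude = -12.73° + (-80.98°)/2 = -12.73° − 40.49° = -53.22°.

-53.22°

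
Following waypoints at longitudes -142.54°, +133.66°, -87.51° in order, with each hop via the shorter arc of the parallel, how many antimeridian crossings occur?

Leg 1: -142.54° → +133.66°, shortest Δλ = -83.8° (west) — crosses 180°.
Leg 2: +133.66° → -87.51°, shortest Δλ = 138.83° (east) — crosses 180°.
Total crossings: 2.

2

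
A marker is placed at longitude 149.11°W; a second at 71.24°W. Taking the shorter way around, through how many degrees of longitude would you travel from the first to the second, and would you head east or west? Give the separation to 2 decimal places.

77.87° east

Raw difference: -71.24 − -149.11 = 77.87°.
Normalise into (−180°, 180°]: 77.87° stays 77.87°.
Positive ⇒ the second point lies to the east; separation 77.87°.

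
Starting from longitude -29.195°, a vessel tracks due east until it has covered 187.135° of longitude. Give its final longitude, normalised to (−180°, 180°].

Start at -29.195°; shift +187.135° → +157.940°.
+157.940° already lies in (−180°, 180°].

+157.940°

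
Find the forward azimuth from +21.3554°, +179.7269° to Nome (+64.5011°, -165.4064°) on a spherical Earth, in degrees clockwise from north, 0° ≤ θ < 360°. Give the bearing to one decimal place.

9.1°

Δλ = -165.4064 − 179.7269 = -345.1333°; wrapped into (−180°, 180°]: 14.8667°.
θ = atan2( sin Δλ · cos φ₂ , cos φ₁ · sin φ₂ − sin φ₁ · cos φ₂ · cos Δλ )
  = atan2(0.11045, 0.68910) = 9.106° → normalised to [0°, 360°): 9.106°.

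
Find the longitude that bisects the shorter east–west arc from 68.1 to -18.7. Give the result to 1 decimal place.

Signed shortest Δλ from +68.1° to -18.7° is -86.8°.
Midpoint longitude = +68.1° + (-86.8°)/2 = +68.1° − 43.4° = +24.7°.

+24.7°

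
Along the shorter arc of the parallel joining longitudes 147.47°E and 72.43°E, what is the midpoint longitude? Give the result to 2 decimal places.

109.95°E

Signed shortest Δλ from +147.47° to +72.43° is -75.04°.
Midpoint longitude = +147.47° + (-75.04°)/2 = +147.47° − 37.52° = +109.95°.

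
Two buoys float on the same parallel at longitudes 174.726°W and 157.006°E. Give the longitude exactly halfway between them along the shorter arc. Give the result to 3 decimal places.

Signed shortest Δλ from -174.726° to +157.006° is -28.268°.
Midpoint longitude = -174.726° + (-28.268°)/2 = -174.726° − 14.134° = -188.860°.
Normalise into (−180°, 180°]: +171.140°.
(The naïve average (-174.726 + +157.006)/2 = -8.86° is on the wrong side of the globe.)

171.140°E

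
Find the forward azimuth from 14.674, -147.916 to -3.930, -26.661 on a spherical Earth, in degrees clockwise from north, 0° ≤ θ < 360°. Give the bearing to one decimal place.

85.7°

Δλ = -26.661 − -147.916 = 121.255°.
θ = atan2( sin Δλ · cos φ₂ , cos φ₁ · sin φ₂ − sin φ₁ · cos φ₂ · cos Δλ )
  = atan2(0.85286, 0.06482) = 85.653° → normalised to [0°, 360°): 85.653°.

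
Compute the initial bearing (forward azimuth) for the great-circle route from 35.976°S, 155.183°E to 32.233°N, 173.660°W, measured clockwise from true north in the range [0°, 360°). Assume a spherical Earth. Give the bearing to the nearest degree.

27°

Δλ = -173.660 − 155.183 = -328.843°; wrapped into (−180°, 180°]: 31.157°.
θ = atan2( sin Δλ · cos φ₂ , cos φ₁ · sin φ₂ − sin φ₁ · cos φ₂ · cos Δλ )
  = atan2(0.43765, 0.85687) = 27.056° → normalised to [0°, 360°): 27.056°.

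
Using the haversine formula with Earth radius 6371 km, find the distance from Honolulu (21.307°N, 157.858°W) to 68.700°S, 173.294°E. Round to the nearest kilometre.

Δλ = 173.294 − -157.858 = 331.152°; wrapped into (−180°, 180°]: -28.848°.
Δφ = -68.700 − 21.307 = -90.007°.
a = sin²(Δφ/2) + cos φ₁ · cos φ₂ · sin²(Δλ/2) = 0.521060.
c = 2·atan2(√a, √(1−a)) = 1.61293 rad → d = 6371·c ≈ 10275.97 km.

10276 km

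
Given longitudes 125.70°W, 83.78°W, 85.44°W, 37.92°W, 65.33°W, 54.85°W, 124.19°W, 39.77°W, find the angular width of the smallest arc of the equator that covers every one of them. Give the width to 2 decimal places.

Sort the longitudes: -125.70°, -124.19°, -85.44°, -83.78°, -65.33°, -54.85°, -39.77°, -37.92°.
Eastward gaps between consecutive values (wrapping around): 1.51°, 38.75°, 1.66°, 18.45°, 10.48°, 15.08°, 1.85°, 272.22°.
Largest gap = 272.22° ⇒ minimal covering band is its complement: 360° − 272.22° = 87.78°.
Band runs from -125.70° eastward to -37.92°.

87.78°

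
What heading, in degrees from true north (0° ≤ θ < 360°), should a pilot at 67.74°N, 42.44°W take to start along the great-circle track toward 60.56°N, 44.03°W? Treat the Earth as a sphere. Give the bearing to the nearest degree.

Δλ = -44.03 − -42.44 = -1.59°.
θ = atan2( sin Δλ · cos φ₂ , cos φ₁ · sin φ₂ − sin φ₁ · cos φ₂ · cos Δλ )
  = atan2(-0.01364, -0.12481) = -173.764° → normalised to [0°, 360°): 186.236°.

186°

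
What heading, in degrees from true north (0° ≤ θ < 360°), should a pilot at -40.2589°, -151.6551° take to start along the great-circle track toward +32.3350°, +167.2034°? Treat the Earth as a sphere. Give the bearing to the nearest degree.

326°

Δλ = 167.2034 − -151.6551 = 318.8585°; wrapped into (−180°, 180°]: -41.1415°.
θ = atan2( sin Δλ · cos φ₂ , cos φ₁ · sin φ₂ − sin φ₁ · cos φ₂ · cos Δλ )
  = atan2(-0.55590, 0.81939) = -34.154° → normalised to [0°, 360°): 325.846°.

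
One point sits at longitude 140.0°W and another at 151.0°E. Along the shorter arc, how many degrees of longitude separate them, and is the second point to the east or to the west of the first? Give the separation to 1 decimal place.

Raw difference: 151.0 − -140.0 = 291.0°.
Normalise into (−180°, 180°]: 291.0° − 360° = -69.0°.
Negative ⇒ the second point lies to the west; separation 69.0°.

69.0° west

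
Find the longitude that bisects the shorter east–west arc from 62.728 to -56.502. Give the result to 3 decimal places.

+3.113°

Signed shortest Δλ from +62.728° to -56.502° is -119.230°.
Midpoint longitude = +62.728° + (-119.230°)/2 = +62.728° − 59.615° = +3.113°.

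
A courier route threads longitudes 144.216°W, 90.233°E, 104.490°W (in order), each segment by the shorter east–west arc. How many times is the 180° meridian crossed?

2

Leg 1: -144.216° → +90.233°, shortest Δλ = -125.551° (west) — crosses 180°.
Leg 2: +90.233° → -104.490°, shortest Δλ = 165.277° (east) — crosses 180°.
Total crossings: 2.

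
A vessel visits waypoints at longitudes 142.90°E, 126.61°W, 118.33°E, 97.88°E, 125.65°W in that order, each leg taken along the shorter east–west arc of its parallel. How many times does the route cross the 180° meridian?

Leg 1: +142.90° → -126.61°, shortest Δλ = 90.49° (east) — crosses 180°.
Leg 2: -126.61° → +118.33°, shortest Δλ = -115.06° (west) — crosses 180°.
Leg 3: +118.33° → +97.88°, shortest Δλ = -20.45° (west) — does not cross 180°.
Leg 4: +97.88° → -125.65°, shortest Δλ = 136.47° (east) — crosses 180°.
Total crossings: 3.

3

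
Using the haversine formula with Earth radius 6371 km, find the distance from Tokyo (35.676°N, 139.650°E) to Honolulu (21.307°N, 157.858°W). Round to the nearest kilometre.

6209 km

Δλ = -157.858 − 139.650 = -297.508°; wrapped into (−180°, 180°]: 62.492°.
Δφ = 21.307 − 35.676 = -14.369°.
a = sin²(Δφ/2) + cos φ₁ · cos φ₂ · sin²(Δλ/2) = 0.219269.
c = 2·atan2(√a, √(1−a)) = 0.97465 rad → d = 6371·c ≈ 6209.47 km.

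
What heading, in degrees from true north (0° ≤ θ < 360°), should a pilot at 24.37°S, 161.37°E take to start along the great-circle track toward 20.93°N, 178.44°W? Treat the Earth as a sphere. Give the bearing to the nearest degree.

Δλ = -178.44 − 161.37 = -339.81°; wrapped into (−180°, 180°]: 20.19°.
θ = atan2( sin Δλ · cos φ₂ , cos φ₁ · sin φ₂ − sin φ₁ · cos φ₂ · cos Δλ )
  = atan2(0.32236, 0.68712) = 25.134° → normalised to [0°, 360°): 25.134°.

25°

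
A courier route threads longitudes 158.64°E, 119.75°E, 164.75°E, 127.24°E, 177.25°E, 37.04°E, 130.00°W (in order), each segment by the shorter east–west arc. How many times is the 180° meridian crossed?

Leg 1: +158.64° → +119.75°, shortest Δλ = -38.89° (west) — does not cross 180°.
Leg 2: +119.75° → +164.75°, shortest Δλ = 45.0° (east) — does not cross 180°.
Leg 3: +164.75° → +127.24°, shortest Δλ = -37.51° (west) — does not cross 180°.
Leg 4: +127.24° → +177.25°, shortest Δλ = 50.01° (east) — does not cross 180°.
Leg 5: +177.25° → +37.04°, shortest Δλ = -140.21° (west) — does not cross 180°.
Leg 6: +37.04° → -130.00°, shortest Δλ = -167.04° (west) — does not cross 180°.
Total crossings: 0.

0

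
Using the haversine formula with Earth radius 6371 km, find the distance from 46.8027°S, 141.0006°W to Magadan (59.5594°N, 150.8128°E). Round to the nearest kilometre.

Δλ = 150.8128 − -141.0006 = 291.8134°; wrapped into (−180°, 180°]: -68.1866°.
Δφ = 59.5594 − -46.8027 = 106.3621°.
a = sin²(Δφ/2) + cos φ₁ · cos φ₂ · sin²(Δλ/2) = 0.749822.
c = 2·atan2(√a, √(1−a)) = 2.09398 rad → d = 6371·c ≈ 13340.77 km.

13341 km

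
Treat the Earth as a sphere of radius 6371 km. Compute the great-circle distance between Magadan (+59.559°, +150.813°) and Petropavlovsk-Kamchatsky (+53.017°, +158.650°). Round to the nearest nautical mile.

Δλ = 158.650 − 150.813 = 7.837°.
Δφ = 53.017 − 59.559 = -6.542°.
a = sin²(Δφ/2) + cos φ₁ · cos φ₂ · sin²(Δλ/2) = 0.004679.
c = 2·atan2(√a, √(1−a)) = 0.13691 rad → d = 6371·c ≈ 872.28 km ≈ 470.99 nmi.

471 nmi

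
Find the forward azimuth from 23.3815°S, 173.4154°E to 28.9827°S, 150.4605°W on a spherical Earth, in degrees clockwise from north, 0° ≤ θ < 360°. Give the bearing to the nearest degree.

108°

Δλ = -150.4605 − 173.4154 = -323.8759°; wrapped into (−180°, 180°]: 36.1241°.
θ = atan2( sin Δλ · cos φ₂ , cos φ₁ · sin φ₂ − sin φ₁ · cos φ₂ · cos Δλ )
  = atan2(0.51571, -0.16435) = 107.676° → normalised to [0°, 360°): 107.676°.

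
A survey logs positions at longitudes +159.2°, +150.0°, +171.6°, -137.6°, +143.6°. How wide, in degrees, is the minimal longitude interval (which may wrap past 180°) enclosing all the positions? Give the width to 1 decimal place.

78.8°

Sort the longitudes: -137.6°, +143.6°, +150.0°, +159.2°, +171.6°.
Eastward gaps between consecutive values (wrapping around): 281.2°, 6.4°, 9.2°, 12.4°, 50.8°.
Largest gap = 281.2° ⇒ minimal covering band is its complement: 360° − 281.2° = 78.8°.
Band runs from +143.6° eastward to -137.6°, crossing the antimeridian.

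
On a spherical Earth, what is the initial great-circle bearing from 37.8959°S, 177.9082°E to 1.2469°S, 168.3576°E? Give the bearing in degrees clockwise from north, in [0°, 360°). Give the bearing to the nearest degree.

344°

Δλ = 168.3576 − 177.9082 = -9.5506°.
θ = atan2( sin Δλ · cos φ₂ , cos φ₁ · sin φ₂ − sin φ₁ · cos φ₂ · cos Δλ )
  = atan2(-0.16588, 0.58840) = -15.744° → normalised to [0°, 360°): 344.256°.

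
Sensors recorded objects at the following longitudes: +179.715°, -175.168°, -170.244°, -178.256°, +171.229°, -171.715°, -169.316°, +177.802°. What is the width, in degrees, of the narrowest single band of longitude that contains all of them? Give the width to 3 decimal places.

19.455°

Sort the longitudes: -178.256°, -175.168°, -171.715°, -170.244°, -169.316°, +171.229°, +177.802°, +179.715°.
Eastward gaps between consecutive values (wrapping around): 3.088°, 3.453°, 1.471°, 0.928°, 340.545°, 6.573°, 1.913°, 2.029°.
Largest gap = 340.545° ⇒ minimal covering band is its complement: 360° − 340.545° = 19.455°.
Band runs from +171.229° eastward to -169.316°, crossing the antimeridian.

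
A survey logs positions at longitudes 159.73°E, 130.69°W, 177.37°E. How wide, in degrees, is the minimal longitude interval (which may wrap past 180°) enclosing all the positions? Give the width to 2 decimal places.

Sort the longitudes: -130.69°, +159.73°, +177.37°.
Eastward gaps between consecutive values (wrapping around): 290.42°, 17.64°, 51.94°.
Largest gap = 290.42° ⇒ minimal covering band is its complement: 360° − 290.42° = 69.58°.
Band runs from +159.73° eastward to -130.69°, crossing the antimeridian.

69.58°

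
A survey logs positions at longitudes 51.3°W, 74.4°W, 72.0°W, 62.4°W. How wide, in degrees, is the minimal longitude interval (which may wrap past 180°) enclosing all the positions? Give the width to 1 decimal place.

23.1°

Sort the longitudes: -74.4°, -72.0°, -62.4°, -51.3°.
Eastward gaps between consecutive values (wrapping around): 2.4°, 9.6°, 11.1°, 336.9°.
Largest gap = 336.9° ⇒ minimal covering band is its complement: 360° − 336.9° = 23.1°.
Band runs from -74.4° eastward to -51.3°.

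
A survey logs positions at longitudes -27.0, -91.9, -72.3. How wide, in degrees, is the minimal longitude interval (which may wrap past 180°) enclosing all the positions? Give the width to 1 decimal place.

Sort the longitudes: -91.9°, -72.3°, -27.0°.
Eastward gaps between consecutive values (wrapping around): 19.6°, 45.3°, 295.1°.
Largest gap = 295.1° ⇒ minimal covering band is its complement: 360° − 295.1° = 64.9°.
Band runs from -91.9° eastward to -27.0°.

64.9°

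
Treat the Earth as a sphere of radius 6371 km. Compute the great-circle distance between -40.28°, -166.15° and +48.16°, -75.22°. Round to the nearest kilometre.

Δλ = -75.22 − -166.15 = 90.93°.
Δφ = 48.16 − -40.28 = 88.44°.
a = sin²(Δφ/2) + cos φ₁ · cos φ₂ · sin²(Δλ/2) = 0.744963.
c = 2·atan2(√a, √(1−a)) = 2.08280 rad → d = 6371·c ≈ 13269.53 km.

13270 km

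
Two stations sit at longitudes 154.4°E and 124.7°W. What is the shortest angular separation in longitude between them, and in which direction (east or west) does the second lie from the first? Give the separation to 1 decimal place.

Raw difference: -124.7 − 154.4 = -279.1°.
Normalise into (−180°, 180°]: -279.1° + 360° = 80.9°.
Positive ⇒ the second point lies to the east; separation 80.9°.

80.9° east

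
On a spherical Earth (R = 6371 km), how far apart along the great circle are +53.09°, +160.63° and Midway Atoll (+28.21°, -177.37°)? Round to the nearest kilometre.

Δλ = -177.37 − 160.63 = -338.00°; wrapped into (−180°, 180°]: 22.00°.
Δφ = 28.21 − 53.09 = -24.88°.
a = sin²(Δφ/2) + cos φ₁ · cos φ₂ · sin²(Δλ/2) = 0.065673.
c = 2·atan2(√a, √(1−a)) = 0.51832 rad → d = 6371·c ≈ 3302.19 km.

3302 km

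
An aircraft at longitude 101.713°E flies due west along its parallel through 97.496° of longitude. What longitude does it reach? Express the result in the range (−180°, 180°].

4.217°E

Start at +101.713°; shift −97.496° → +4.217°.
+4.217° already lies in (−180°, 180°].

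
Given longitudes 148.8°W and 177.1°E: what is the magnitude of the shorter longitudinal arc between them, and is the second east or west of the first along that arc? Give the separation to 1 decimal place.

Raw difference: 177.1 − -148.8 = 325.9°.
Normalise into (−180°, 180°]: 325.9° − 360° = -34.1°.
Negative ⇒ the second point lies to the west; separation 34.1°.

34.1° west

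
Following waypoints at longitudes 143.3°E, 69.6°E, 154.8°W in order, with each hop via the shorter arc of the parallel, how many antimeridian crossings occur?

Leg 1: +143.3° → +69.6°, shortest Δλ = -73.7° (west) — does not cross 180°.
Leg 2: +69.6° → -154.8°, shortest Δλ = 135.6° (east) — crosses 180°.
Total crossings: 1.

1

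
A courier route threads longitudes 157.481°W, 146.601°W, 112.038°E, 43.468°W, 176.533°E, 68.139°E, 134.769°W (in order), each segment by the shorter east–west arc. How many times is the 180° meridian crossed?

3

Leg 1: -157.481° → -146.601°, shortest Δλ = 10.88° (east) — does not cross 180°.
Leg 2: -146.601° → +112.038°, shortest Δλ = -101.361° (west) — crosses 180°.
Leg 3: +112.038° → -43.468°, shortest Δλ = -155.506° (west) — does not cross 180°.
Leg 4: -43.468° → +176.533°, shortest Δλ = -139.999° (west) — crosses 180°.
Leg 5: +176.533° → +68.139°, shortest Δλ = -108.394° (west) — does not cross 180°.
Leg 6: +68.139° → -134.769°, shortest Δλ = 157.092° (east) — crosses 180°.
Total crossings: 3.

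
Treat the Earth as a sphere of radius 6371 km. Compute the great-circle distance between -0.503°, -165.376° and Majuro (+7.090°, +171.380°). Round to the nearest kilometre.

Δλ = 171.380 − -165.376 = 336.756°; wrapped into (−180°, 180°]: -23.244°.
Δφ = 7.090 − -0.503 = 7.593°.
a = sin²(Δφ/2) + cos φ₁ · cos φ₂ · sin²(Δλ/2) = 0.044656.
c = 2·atan2(√a, √(1−a)) = 0.42585 rad → d = 6371·c ≈ 2713.09 km.

2713 km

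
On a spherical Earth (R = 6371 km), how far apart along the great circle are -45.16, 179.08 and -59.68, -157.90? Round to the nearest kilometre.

Δλ = -157.90 − 179.08 = -336.98°; wrapped into (−180°, 180°]: 23.02°.
Δφ = -59.68 − -45.16 = -14.52°.
a = sin²(Δφ/2) + cos φ₁ · cos φ₂ · sin²(Δλ/2) = 0.030143.
c = 2·atan2(√a, √(1−a)) = 0.34900 rad → d = 6371·c ≈ 2223.51 km.

2224 km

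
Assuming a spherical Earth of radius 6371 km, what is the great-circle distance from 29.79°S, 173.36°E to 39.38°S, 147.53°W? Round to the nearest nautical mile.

2000 nmi

Δλ = -147.53 − 173.36 = -320.89°; wrapped into (−180°, 180°]: 39.11°.
Δφ = -39.38 − -29.79 = -9.59°.
a = sin²(Δφ/2) + cos φ₁ · cos φ₂ · sin²(Δλ/2) = 0.082140.
c = 2·atan2(√a, √(1−a)) = 0.58135 rad → d = 6371·c ≈ 3703.80 km ≈ 1999.89 nmi.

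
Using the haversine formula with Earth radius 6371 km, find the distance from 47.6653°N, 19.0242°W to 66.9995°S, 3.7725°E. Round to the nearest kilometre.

Δλ = 3.7725 − -19.0242 = 22.7967°.
Δφ = -66.9995 − 47.6653 = -114.6648°.
a = sin²(Δφ/2) + cos φ₁ · cos φ₂ · sin²(Δλ/2) = 0.718932.
c = 2·atan2(√a, √(1−a)) = 2.02402 rad → d = 6371·c ≈ 12895.02 km.

12895 km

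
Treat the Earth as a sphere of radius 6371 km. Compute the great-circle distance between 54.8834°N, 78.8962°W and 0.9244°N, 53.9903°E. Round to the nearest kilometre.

Δλ = 53.9903 − -78.8962 = 132.8865°.
Δφ = 0.9244 − 54.8834 = -53.9590°.
a = sin²(Δφ/2) + cos φ₁ · cos φ₂ · sin²(Δλ/2) = 0.689116.
c = 2·atan2(√a, √(1−a)) = 1.95868 rad → d = 6371·c ≈ 12478.77 km.

12479 km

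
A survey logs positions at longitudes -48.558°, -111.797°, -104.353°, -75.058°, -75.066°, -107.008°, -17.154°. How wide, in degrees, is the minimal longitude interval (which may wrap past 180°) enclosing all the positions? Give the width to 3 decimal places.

94.643°

Sort the longitudes: -111.797°, -107.008°, -104.353°, -75.066°, -75.058°, -48.558°, -17.154°.
Eastward gaps between consecutive values (wrapping around): 4.789°, 2.655°, 29.287°, 0.008°, 26.500°, 31.404°, 265.357°.
Largest gap = 265.357° ⇒ minimal covering band is its complement: 360° − 265.357° = 94.643°.
Band runs from -111.797° eastward to -17.154°.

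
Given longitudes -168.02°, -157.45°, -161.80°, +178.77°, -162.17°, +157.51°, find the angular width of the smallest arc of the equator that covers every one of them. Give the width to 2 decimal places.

45.04°

Sort the longitudes: -168.02°, -162.17°, -161.80°, -157.45°, +157.51°, +178.77°.
Eastward gaps between consecutive values (wrapping around): 5.85°, 0.37°, 4.35°, 314.96°, 21.26°, 13.21°.
Largest gap = 314.96° ⇒ minimal covering band is its complement: 360° − 314.96° = 45.04°.
Band runs from +157.51° eastward to -157.45°, crossing the antimeridian.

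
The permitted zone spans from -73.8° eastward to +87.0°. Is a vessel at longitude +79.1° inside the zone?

Band width going east from -73.8° to +87.0°: ((87.0 − -73.8) mod 360) = 160.8°.
Offset of +79.1° east of the west edge: ((79.1 − -73.8) mod 360) = 152.9°.
152.9° ≤ 160.8° ⇒ inside.

Yes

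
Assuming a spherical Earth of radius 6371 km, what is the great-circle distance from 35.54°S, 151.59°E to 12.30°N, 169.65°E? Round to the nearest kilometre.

5649 km

Δλ = 169.65 − 151.59 = 18.06°.
Δφ = 12.30 − -35.54 = 47.84°.
a = sin²(Δφ/2) + cos φ₁ · cos φ₂ · sin²(Δλ/2) = 0.183983.
c = 2·atan2(√a, √(1−a)) = 0.88662 rad → d = 6371·c ≈ 5648.66 km.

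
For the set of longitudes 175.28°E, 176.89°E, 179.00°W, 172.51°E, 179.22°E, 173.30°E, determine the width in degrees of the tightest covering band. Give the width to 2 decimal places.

Sort the longitudes: -179.00°, +172.51°, +173.30°, +175.28°, +176.89°, +179.22°.
Eastward gaps between consecutive values (wrapping around): 351.51°, 0.79°, 1.98°, 1.61°, 2.33°, 1.78°.
Largest gap = 351.51° ⇒ minimal covering band is its complement: 360° − 351.51° = 8.49°.
Band runs from +172.51° eastward to -179.00°, crossing the antimeridian.

8.49°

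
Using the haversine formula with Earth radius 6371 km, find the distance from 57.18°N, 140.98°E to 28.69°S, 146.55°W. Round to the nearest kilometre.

11685 km

Δλ = -146.55 − 140.98 = -287.53°; wrapped into (−180°, 180°]: 72.47°.
Δφ = -28.69 − 57.18 = -85.87°.
a = sin²(Δφ/2) + cos φ₁ · cos φ₂ · sin²(Δλ/2) = 0.630115.
c = 2·atan2(√a, √(1−a)) = 1.83406 rad → d = 6371·c ≈ 11684.77 km.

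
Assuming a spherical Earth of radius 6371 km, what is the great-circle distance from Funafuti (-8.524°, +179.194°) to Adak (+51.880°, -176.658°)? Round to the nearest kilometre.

Δλ = -176.658 − 179.194 = -355.852°; wrapped into (−180°, 180°]: 4.148°.
Δφ = 51.880 − -8.524 = 60.404°.
a = sin²(Δφ/2) + cos φ₁ · cos φ₂ · sin²(Δλ/2) = 0.253859.
c = 2·atan2(√a, √(1−a)) = 1.05609 rad → d = 6371·c ≈ 6728.33 km.

6728 km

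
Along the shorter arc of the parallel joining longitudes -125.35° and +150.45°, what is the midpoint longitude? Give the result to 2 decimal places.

-167.45°

Signed shortest Δλ from -125.35° to +150.45° is -84.20°.
Midpoint longitude = -125.35° + (-84.20°)/2 = -125.35° − 42.10° = -167.45°.
(The naïve average (-125.35 + +150.45)/2 = 12.55° is on the wrong side of the globe.)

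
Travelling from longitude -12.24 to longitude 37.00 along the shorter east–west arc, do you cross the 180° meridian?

No

Signed shortest Δλ = ((37.00 − -12.24 + 180) mod 360) − 180 = 49.24°.
Going east by 49.24° from -12.24° reaches +37.00° without touching 180°.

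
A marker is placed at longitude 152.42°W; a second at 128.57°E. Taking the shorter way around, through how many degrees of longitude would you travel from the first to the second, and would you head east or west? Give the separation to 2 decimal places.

Raw difference: 128.57 − -152.42 = 280.99°.
Normalise into (−180°, 180°]: 280.99° − 360° = -79.01°.
Negative ⇒ the second point lies to the west; separation 79.01°.

79.01° west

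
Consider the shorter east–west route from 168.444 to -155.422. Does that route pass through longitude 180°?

Yes

Naïve |-155.422 − 168.444| = 323.866° > 180°, so the shorter arc goes the other way round — across 180°.
Signed shortest Δλ = ((-155.422 − 168.444 + 180) mod 360) − 180 = 36.134°.
Going east by 36.134° from +168.444° passes through 180° before reaching -155.422°.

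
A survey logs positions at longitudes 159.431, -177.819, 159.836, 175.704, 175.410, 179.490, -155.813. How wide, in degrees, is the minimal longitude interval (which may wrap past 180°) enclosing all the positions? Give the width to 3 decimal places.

Sort the longitudes: -177.819°, -155.813°, +159.431°, +159.836°, +175.410°, +175.704°, +179.490°.
Eastward gaps between consecutive values (wrapping around): 22.006°, 315.244°, 0.405°, 15.574°, 0.294°, 3.786°, 2.691°.
Largest gap = 315.244° ⇒ minimal covering band is its complement: 360° − 315.244° = 44.756°.
Band runs from +159.431° eastward to -155.813°, crossing the antimeridian.

44.756°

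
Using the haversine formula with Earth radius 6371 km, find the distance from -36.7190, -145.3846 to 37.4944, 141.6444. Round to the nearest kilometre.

11146 km

Δλ = 141.6444 − -145.3846 = 287.0290°; wrapped into (−180°, 180°]: -72.9710°.
Δφ = 37.4944 − -36.7190 = 74.2134°.
a = sin²(Δφ/2) + cos φ₁ · cos φ₂ · sin²(Δλ/2) = 0.588838.
c = 2·atan2(√a, √(1−a)) = 1.74942 rad → d = 6371·c ≈ 11145.56 km.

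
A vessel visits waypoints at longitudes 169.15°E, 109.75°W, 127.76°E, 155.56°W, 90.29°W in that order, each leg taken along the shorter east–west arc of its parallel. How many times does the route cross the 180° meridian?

Leg 1: +169.15° → -109.75°, shortest Δλ = 81.1° (east) — crosses 180°.
Leg 2: -109.75° → +127.76°, shortest Δλ = -122.49° (west) — crosses 180°.
Leg 3: +127.76° → -155.56°, shortest Δλ = 76.68° (east) — crosses 180°.
Leg 4: -155.56° → -90.29°, shortest Δλ = 65.27° (east) — does not cross 180°.
Total crossings: 3.

3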